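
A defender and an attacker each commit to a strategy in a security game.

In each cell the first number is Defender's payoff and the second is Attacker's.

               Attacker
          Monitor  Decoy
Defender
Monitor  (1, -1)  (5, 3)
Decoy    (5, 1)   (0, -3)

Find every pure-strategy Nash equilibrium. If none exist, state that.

(Monitor, Decoy); (Decoy, Monitor)

(Monitor, Monitor): Defender can switch to Decoy (1 → 5). Not NE.
(Monitor, Decoy): Defender gets 5, best alternative 0; Attacker gets 3, best alternative -1. No profitable deviation — NE.
(Decoy, Monitor): Defender gets 5, best alternative 1; Attacker gets 1, best alternative -3. No profitable deviation — NE.
(Decoy, Decoy): Defender can switch to Monitor (0 → 5). Not NE.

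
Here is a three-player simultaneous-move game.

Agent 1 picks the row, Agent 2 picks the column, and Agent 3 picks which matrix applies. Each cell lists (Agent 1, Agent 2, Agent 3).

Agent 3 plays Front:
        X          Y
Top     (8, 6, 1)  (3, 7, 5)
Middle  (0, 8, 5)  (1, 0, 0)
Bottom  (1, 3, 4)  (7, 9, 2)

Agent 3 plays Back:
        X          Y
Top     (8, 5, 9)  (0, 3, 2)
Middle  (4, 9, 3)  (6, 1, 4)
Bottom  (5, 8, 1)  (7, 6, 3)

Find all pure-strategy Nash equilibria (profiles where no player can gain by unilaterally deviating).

Mark each player's best response to every combination of opponents' strategies; a profile where every player is best-responding is a pure Nash equilibrium.
Agent 1 against (X, Front): payoffs 8, 0, 1 → best response Top.
Agent 1 against (X, Back): payoffs 8, 4, 5 → best response Top.
Agent 1 against (Y, Front): payoffs 3, 1, 7 → best response Bottom.
Agent 1 against (Y, Back): payoffs 0, 6, 7 → best response Bottom.
Agent 2 against (Top, Front): payoffs 6, 7 → best response Y.
Agent 2 against (Top, Back): payoffs 5, 3 → best response X.
Agent 2 against (Middle, Front): payoffs 8, 0 → best response X.
Agent 2 against (Middle, Back): payoffs 9, 1 → best response X.
Agent 2 against (Bottom, Front): payoffs 3, 9 → best response Y.
Agent 2 against (Bottom, Back): payoffs 8, 6 → best response X.
Agent 3 against (Top, X): payoffs 1, 9 → best response Back.
Agent 3 against (Top, Y): payoffs 5, 2 → best response Front.
Agent 3 against (Middle, X): payoffs 5, 3 → best response Front.
Agent 3 against (Middle, Y): payoffs 0, 4 → best response Back.
Agent 3 against (Bottom, X): payoffs 4, 1 → best response Front.
Agent 3 against (Bottom, Y): payoffs 2, 3 → best response Back.
Mutual best responses: (Top, X, Back).

Pure NE: (Top, X, Back)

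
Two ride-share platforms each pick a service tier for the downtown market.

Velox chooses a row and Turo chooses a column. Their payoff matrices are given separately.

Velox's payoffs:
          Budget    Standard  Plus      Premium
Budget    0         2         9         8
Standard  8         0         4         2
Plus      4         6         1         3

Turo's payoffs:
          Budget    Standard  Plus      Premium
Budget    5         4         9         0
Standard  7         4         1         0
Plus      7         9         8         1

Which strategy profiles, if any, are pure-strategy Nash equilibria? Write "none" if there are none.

The pure Nash equilibria are (Budget, Plus) and (Standard, Budget) and (Plus, Standard).

(Budget, Budget): Velox can switch to Standard (0 → 8). Not NE.
(Budget, Standard): Velox can switch to Plus (2 → 6). Not NE.
(Budget, Plus): Velox gets 9, best alternative 4; Turo gets 9, best alternative 5. No profitable deviation — NE.
(Budget, Premium): Turo can switch to Budget (0 → 5). Not NE.
(Standard, Budget): Velox gets 8, best alternative 4; Turo gets 7, best alternative 4. No profitable deviation — NE.
(Standard, Standard): Velox can switch to Budget (0 → 2). Not NE.
(Standard, Plus): Velox can switch to Budget (4 → 9). Not NE.
(Standard, Premium): Velox can switch to Budget (2 → 8). Not NE.
(Plus, Budget): Velox can switch to Standard (4 → 8). Not NE.
(Plus, Standard): Velox gets 6, best alternative 2; Turo gets 9, best alternative 8. No profitable deviation — NE.
(Plus, Plus): Velox can switch to Budget (1 → 9). Not NE.
(Plus, Premium): Velox can switch to Budget (3 → 8). Not NE.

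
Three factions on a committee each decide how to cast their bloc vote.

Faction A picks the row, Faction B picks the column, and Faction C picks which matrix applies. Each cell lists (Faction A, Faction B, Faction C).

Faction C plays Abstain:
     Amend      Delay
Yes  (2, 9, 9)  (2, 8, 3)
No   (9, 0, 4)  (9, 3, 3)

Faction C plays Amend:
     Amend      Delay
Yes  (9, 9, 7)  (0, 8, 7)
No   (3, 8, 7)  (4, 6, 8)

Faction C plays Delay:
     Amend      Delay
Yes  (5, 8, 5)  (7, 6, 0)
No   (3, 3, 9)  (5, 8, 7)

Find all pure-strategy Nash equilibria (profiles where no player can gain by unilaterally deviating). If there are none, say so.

none

(Yes, Amend, Abstain): Faction A can switch to No (2 → 9). Not NE.
(Yes, Amend, Amend): Faction C can switch to Abstain (7 → 9). Not NE.
(Yes, Amend, Delay): Faction C can switch to Abstain (5 → 9). Not NE.
(Yes, Delay, Abstain): Faction A can switch to No (2 → 9). Not NE.
(Yes, Delay, Amend): Faction A can switch to No (0 → 4). Not NE.
(Yes, Delay, Delay): Faction B can switch to Amend (6 → 8). Not NE.
(No, Amend, Abstain): Faction B can switch to Delay (0 → 3). Not NE.
(No, Amend, Amend): Faction A can switch to Yes (3 → 9). Not NE.
(The remaining 4 profiles each have a profitable deviation by the same check.)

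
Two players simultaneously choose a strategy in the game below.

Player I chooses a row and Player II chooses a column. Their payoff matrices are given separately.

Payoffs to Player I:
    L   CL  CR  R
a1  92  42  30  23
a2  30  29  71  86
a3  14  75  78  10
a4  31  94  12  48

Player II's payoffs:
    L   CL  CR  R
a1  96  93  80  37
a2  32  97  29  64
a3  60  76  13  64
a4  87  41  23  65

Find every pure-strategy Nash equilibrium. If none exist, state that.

Pure NE: (a1, L)

Mark each player's best response to every combination of opponents' strategies; a profile where every player is best-responding is a pure Nash equilibrium.
Player I against L: payoffs 92, 30, 14, 31 → best response a1.
Player I against CL: payoffs 42, 29, 75, 94 → best response a4.
Player I against CR: payoffs 30, 71, 78, 12 → best response a3.
Player I against R: payoffs 23, 86, 10, 48 → best response a2.
Player II against a1: payoffs 96, 93, 80, 37 → best response L.
Player II against a2: payoffs 32, 97, 29, 64 → best response CL.
Player II against a3: payoffs 60, 76, 13, 64 → best response CL.
Player II against a4: payoffs 87, 41, 23, 65 → best response L.
Mutual best responses: (a1, L).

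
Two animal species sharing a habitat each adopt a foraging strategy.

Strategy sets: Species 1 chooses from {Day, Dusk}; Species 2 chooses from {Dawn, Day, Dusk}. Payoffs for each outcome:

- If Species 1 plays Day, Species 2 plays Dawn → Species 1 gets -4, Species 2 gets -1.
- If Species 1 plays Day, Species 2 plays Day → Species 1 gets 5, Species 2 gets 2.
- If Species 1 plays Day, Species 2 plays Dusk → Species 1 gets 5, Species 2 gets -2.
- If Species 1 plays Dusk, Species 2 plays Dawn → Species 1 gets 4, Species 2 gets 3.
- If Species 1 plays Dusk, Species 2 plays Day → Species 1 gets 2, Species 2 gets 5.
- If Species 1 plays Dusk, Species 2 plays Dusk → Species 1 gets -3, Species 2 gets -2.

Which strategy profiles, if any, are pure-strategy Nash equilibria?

(Day, Dawn): Species 1 can switch to Dusk (-4 → 4). Not NE.
(Day, Day): Species 1 gets 5, best alternative 2; Species 2 gets 2, best alternative -1. No profitable deviation — NE.
(Day, Dusk): Species 2 can switch to Dawn (-2 → -1). Not NE.
(Dusk, Dawn): Species 2 can switch to Day (3 → 5). Not NE.
(Dusk, Day): Species 1 can switch to Day (2 → 5). Not NE.
(Dusk, Dusk): Species 1 can switch to Day (-3 → 5). Not NE.

Pure NE: (Day, Day)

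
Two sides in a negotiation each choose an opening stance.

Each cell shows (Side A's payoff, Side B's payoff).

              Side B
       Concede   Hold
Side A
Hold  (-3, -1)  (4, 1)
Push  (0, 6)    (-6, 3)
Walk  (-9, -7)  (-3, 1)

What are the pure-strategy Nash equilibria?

(Hold, Hold); (Push, Concede)

Side A against Concede: payoffs -3, 0, -9 → best response Push.
Side A against Hold: payoffs 4, -6, -3 → best response Hold.
Side B against Hold: payoffs -1, 1 → best response Hold.
Side B against Push: payoffs 6, 3 → best response Concede.
Side B against Walk: payoffs -7, 1 → best response Hold.
Mutual best responses: (Hold, Hold); (Push, Concede).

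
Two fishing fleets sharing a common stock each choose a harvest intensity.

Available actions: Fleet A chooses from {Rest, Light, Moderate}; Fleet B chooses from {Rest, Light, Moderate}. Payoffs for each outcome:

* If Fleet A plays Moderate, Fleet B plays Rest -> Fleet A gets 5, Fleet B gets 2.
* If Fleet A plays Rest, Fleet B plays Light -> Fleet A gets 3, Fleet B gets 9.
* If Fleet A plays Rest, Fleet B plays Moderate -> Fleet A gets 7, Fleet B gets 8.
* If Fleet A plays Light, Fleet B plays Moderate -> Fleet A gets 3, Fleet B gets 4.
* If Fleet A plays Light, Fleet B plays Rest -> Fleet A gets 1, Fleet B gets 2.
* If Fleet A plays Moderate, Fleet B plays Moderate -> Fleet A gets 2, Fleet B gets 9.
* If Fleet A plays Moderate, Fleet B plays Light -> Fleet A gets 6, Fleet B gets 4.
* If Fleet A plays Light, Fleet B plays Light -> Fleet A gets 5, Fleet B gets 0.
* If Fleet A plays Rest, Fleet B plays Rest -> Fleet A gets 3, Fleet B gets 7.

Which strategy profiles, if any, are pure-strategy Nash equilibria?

Mark each player's best response to every combination of opponents' strategies; a profile where every player is best-responding is a pure Nash equilibrium.
Fleet A against Rest: payoffs 3, 1, 5 → best response Moderate.
Fleet A against Light: payoffs 3, 5, 6 → best response Moderate.
Fleet A against Moderate: payoffs 7, 3, 2 → best response Rest.
Fleet B against Rest: payoffs 7, 9, 8 → best response Light.
Fleet B against Light: payoffs 2, 0, 4 → best response Moderate.
Fleet B against Moderate: payoffs 2, 4, 9 → best response Moderate.
No profile is a mutual best response for all players.

This game has no pure Nash equilibrium.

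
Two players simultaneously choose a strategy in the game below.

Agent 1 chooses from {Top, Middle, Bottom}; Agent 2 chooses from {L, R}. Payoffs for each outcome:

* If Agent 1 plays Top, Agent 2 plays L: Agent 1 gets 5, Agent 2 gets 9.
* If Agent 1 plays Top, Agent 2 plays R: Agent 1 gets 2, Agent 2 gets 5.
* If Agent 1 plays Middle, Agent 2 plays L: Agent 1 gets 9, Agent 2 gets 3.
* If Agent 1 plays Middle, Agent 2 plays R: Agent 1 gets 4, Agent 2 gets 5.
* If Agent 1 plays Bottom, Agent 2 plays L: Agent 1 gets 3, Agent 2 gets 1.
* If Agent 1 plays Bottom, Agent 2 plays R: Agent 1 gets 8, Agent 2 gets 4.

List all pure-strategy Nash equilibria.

For each player, find the best response to each opponent profile; mutual best responses are the pure NE.
Agent 1 against L: payoffs 5, 9, 3 → best response Middle.
Agent 1 against R: payoffs 2, 4, 8 → best response Bottom.
Agent 2 against Top: payoffs 9, 5 → best response L.
Agent 2 against Middle: payoffs 3, 5 → best response R.
Agent 2 against Bottom: payoffs 1, 4 → best response R.
Mutual best responses: (Bottom, R).

(Bottom, R)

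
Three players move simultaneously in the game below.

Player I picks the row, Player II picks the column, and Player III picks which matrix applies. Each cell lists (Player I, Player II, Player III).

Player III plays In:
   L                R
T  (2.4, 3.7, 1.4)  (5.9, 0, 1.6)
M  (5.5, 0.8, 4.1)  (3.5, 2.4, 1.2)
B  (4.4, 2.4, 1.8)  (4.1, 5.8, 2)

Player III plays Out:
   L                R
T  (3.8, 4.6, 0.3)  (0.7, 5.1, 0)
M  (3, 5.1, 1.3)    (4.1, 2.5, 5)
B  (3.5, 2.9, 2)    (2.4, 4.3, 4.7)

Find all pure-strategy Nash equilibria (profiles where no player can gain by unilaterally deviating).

No pure-strategy Nash equilibrium.

(T, L, In): Player I can switch to M (2.4 → 5.5). Not NE.
(T, L, Out): Player II can switch to R (4.6 → 5.1). Not NE.
(T, R, In): Player II can switch to L (0 → 3.7). Not NE.
(T, R, Out): Player I can switch to M (0.7 → 4.1). Not NE.
(M, L, In): Player II can switch to R (0.8 → 2.4). Not NE.
(M, L, Out): Player I can switch to T (3 → 3.8). Not NE.
(M, R, In): Player I can switch to T (3.5 → 5.9). Not NE.
(M, R, Out): Player II can switch to L (2.5 → 5.1). Not NE.
(B, L, In): Player I can switch to M (4.4 → 5.5). Not NE.
(B, L, Out): Player I can switch to T (3.5 → 3.8). Not NE.
(The remaining 2 profiles each have a profitable deviation by the same check.)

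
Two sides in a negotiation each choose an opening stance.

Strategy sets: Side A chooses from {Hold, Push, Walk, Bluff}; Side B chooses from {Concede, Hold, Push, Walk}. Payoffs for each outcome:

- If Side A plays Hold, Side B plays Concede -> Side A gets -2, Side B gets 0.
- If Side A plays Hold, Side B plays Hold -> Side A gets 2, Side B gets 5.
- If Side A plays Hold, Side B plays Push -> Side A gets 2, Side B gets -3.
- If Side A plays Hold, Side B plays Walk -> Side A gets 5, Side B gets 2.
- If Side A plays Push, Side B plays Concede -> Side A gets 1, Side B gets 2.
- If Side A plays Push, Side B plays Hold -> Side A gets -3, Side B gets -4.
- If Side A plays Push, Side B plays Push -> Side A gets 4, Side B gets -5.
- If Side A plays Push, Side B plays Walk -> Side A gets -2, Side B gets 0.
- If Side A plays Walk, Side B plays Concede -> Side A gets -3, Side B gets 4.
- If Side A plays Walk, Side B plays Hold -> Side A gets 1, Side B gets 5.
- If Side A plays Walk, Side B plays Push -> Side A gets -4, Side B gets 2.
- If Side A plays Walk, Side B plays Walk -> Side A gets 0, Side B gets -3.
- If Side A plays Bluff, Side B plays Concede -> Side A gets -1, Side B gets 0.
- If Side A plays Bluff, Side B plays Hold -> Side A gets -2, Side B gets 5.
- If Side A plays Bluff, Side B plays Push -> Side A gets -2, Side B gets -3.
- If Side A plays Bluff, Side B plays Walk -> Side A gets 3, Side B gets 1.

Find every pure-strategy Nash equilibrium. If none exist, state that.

(Hold, Concede): Side A can switch to Push (-2 → 1). Not NE.
(Hold, Hold): Side A gets 2, best alternative 1; Side B gets 5, best alternative 2. No profitable deviation — NE.
(Hold, Push): Side A can switch to Push (2 → 4). Not NE.
(Hold, Walk): Side B can switch to Hold (2 → 5). Not NE.
(Push, Concede): Side A gets 1, best alternative -1; Side B gets 2, best alternative 0. No profitable deviation — NE.
(Push, Hold): Side A can switch to Hold (-3 → 2). Not NE.
(Push, Push): Side B can switch to Concede (-5 → 2). Not NE.
(Push, Walk): Side A can switch to Hold (-2 → 5). Not NE.
(Walk, Concede): Side A can switch to Hold (-3 → -2). Not NE.
(Walk, Hold): Side A can switch to Hold (1 → 2). Not NE.
(Walk, Push): Side A can switch to Hold (-4 → 2). Not NE.
(Walk, Walk): Side A can switch to Hold (0 → 5). Not NE.
(Bluff, Concede): Side A can switch to Push (-1 → 1). Not NE.
(Bluff, Hold): Side A can switch to Hold (-2 → 2). Not NE.
(The remaining 2 profiles each have a profitable deviation by the same check.)

Pure-strategy Nash equilibria: (Hold, Hold) and (Push, Concede)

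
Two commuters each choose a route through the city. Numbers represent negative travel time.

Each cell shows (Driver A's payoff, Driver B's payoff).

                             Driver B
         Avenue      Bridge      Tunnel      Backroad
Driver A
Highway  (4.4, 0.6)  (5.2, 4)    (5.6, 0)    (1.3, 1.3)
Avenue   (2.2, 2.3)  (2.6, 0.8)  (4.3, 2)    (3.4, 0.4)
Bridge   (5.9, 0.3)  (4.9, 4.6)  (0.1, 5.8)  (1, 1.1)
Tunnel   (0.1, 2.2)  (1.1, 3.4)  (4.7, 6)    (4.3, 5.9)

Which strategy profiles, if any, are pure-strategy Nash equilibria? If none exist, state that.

The unique pure-strategy Nash equilibrium is (Highway, Bridge).

Driver A against Avenue: payoffs 4.4, 2.2, 5.9, 0.1 → best response Bridge.
Driver A against Bridge: payoffs 5.2, 2.6, 4.9, 1.1 → best response Highway.
Driver A against Tunnel: payoffs 5.6, 4.3, 0.1, 4.7 → best response Highway.
Driver A against Backroad: payoffs 1.3, 3.4, 1, 4.3 → best response Tunnel.
Driver B against Highway: payoffs 0.6, 4, 0, 1.3 → best response Bridge.
Driver B against Avenue: payoffs 2.3, 0.8, 2, 0.4 → best response Avenue.
Driver B against Bridge: payoffs 0.3, 4.6, 5.8, 1.1 → best response Tunnel.
Driver B against Tunnel: payoffs 2.2, 3.4, 6, 5.9 → best response Tunnel.
Mutual best responses: (Highway, Bridge).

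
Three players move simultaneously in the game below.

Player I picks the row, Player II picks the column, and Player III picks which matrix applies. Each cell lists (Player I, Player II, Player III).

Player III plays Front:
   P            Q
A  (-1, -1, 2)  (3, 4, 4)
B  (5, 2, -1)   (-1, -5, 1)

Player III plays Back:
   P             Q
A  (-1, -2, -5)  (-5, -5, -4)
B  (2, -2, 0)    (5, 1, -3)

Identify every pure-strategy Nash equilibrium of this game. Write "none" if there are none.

The unique pure-strategy Nash equilibrium is (A, Q, Front).

Player I against (P, Front): payoffs -1, 5 → best response B.
Player I against (P, Back): payoffs -1, 2 → best response B.
Player I against (Q, Front): payoffs 3, -1 → best response A.
Player I against (Q, Back): payoffs -5, 5 → best response B.
Player II against (A, Front): payoffs -1, 4 → best response Q.
Player II against (A, Back): payoffs -2, -5 → best response P.
Player II against (B, Front): payoffs 2, -5 → best response P.
Player II against (B, Back): payoffs -2, 1 → best response Q.
Player III against (A, P): payoffs 2, -5 → best response Front.
Player III against (A, Q): payoffs 4, -4 → best response Front.
Player III against (B, P): payoffs -1, 0 → best response Back.
Player III against (B, Q): payoffs 1, -3 → best response Front.
Mutual best responses: (A, Q, Front).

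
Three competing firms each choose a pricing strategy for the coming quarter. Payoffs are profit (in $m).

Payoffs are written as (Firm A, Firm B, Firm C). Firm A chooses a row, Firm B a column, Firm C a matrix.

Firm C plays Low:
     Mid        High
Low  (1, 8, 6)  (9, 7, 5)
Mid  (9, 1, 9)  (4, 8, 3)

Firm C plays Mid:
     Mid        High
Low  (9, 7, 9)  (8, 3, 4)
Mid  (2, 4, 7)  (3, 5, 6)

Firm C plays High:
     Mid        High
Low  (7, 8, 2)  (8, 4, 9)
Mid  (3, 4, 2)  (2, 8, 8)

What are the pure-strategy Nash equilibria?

The unique pure-strategy Nash equilibrium is (Low, Mid, Mid).

Firm A against (Mid, Low): payoffs 1, 9 → best response Mid.
Firm A against (Mid, Mid): payoffs 9, 2 → best response Low.
Firm A against (Mid, High): payoffs 7, 3 → best response Low.
Firm A against (High, Low): payoffs 9, 4 → best response Low.
Firm A against (High, Mid): payoffs 8, 3 → best response Low.
Firm A against (High, High): payoffs 8, 2 → best response Low.
Firm B against (Low, Low): payoffs 8, 7 → best response Mid.
Firm B against (Low, Mid): payoffs 7, 3 → best response Mid.
Firm B against (Low, High): payoffs 8, 4 → best response Mid.
Firm B against (Mid, Low): payoffs 1, 8 → best response High.
Firm B against (Mid, Mid): payoffs 4, 5 → best response High.
Firm B against (Mid, High): payoffs 4, 8 → best response High.
Firm C against (Low, Mid): payoffs 6, 9, 2 → best response Mid.
Firm C against (Low, High): payoffs 5, 4, 9 → best response High.
Firm C against (Mid, Mid): payoffs 9, 7, 2 → best response Low.
Firm C against (Mid, High): payoffs 3, 6, 8 → best response High.
Mutual best responses: (Low, Mid, Mid).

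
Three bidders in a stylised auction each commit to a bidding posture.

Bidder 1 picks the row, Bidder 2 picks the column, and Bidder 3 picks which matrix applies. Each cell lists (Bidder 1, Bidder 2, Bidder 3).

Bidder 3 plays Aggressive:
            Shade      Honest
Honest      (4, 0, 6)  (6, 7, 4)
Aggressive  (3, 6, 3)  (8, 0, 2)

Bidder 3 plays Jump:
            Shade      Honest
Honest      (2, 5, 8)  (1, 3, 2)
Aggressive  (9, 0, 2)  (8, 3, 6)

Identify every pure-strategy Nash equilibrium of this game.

Pure NE: (Aggressive, Honest, Jump)

For each strategy profile, look for a profitable unilateral deviation.
(Honest, Shade, Aggressive): Bidder 2 can switch to Honest (0 → 7). Not NE.
(Honest, Shade, Jump): Bidder 1 can switch to Aggressive (2 → 9). Not NE.
(Honest, Honest, Aggressive): Bidder 1 can switch to Aggressive (6 → 8). Not NE.
(Honest, Honest, Jump): Bidder 1 can switch to Aggressive (1 → 8). Not NE.
(Aggressive, Shade, Aggressive): Bidder 1 can switch to Honest (3 → 4). Not NE.
(Aggressive, Shade, Jump): Bidder 2 can switch to Honest (0 → 3). Not NE.
(Aggressive, Honest, Aggressive): Bidder 2 can switch to Shade (0 → 6). Not NE.
(Aggressive, Honest, Jump): Bidder 1 gets 8, best alternative 1; Bidder 2 gets 3, best alternative 0; Bidder 3 gets 6, best alternative 2. No profitable deviation — NE.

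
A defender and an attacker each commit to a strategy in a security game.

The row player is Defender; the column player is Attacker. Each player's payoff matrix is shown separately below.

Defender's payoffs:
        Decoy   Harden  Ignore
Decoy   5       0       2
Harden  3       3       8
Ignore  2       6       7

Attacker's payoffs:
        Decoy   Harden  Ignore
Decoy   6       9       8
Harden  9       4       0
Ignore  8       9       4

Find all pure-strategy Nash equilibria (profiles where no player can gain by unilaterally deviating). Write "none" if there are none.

Pure NE: (Ignore, Harden)

Defender against Decoy: payoffs 5, 3, 2 → best response Decoy.
Defender against Harden: payoffs 0, 3, 6 → best response Ignore.
Defender against Ignore: payoffs 2, 8, 7 → best response Harden.
Attacker against Decoy: payoffs 6, 9, 8 → best response Harden.
Attacker against Harden: payoffs 9, 4, 0 → best response Decoy.
Attacker against Ignore: payoffs 8, 9, 4 → best response Harden.
Mutual best responses: (Ignore, Harden).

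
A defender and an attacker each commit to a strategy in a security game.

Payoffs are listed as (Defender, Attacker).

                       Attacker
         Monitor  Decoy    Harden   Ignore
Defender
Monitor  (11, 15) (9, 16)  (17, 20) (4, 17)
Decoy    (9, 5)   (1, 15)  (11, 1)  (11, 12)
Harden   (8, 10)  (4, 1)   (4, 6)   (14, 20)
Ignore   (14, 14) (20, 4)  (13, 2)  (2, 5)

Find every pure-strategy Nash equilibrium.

Defender against Monitor: payoffs 11, 9, 8, 14 → best response Ignore.
Defender against Decoy: payoffs 9, 1, 4, 20 → best response Ignore.
Defender against Harden: payoffs 17, 11, 4, 13 → best response Monitor.
Defender against Ignore: payoffs 4, 11, 14, 2 → best response Harden.
Attacker against Monitor: payoffs 15, 16, 20, 17 → best response Harden.
Attacker against Decoy: payoffs 5, 15, 1, 12 → best response Decoy.
Attacker against Harden: payoffs 10, 1, 6, 20 → best response Ignore.
Attacker against Ignore: payoffs 14, 4, 2, 5 → best response Monitor.
Mutual best responses: (Monitor, Harden); (Harden, Ignore); (Ignore, Monitor).

Pure-strategy Nash equilibria: (Monitor, Harden) and (Harden, Ignore) and (Ignore, Monitor)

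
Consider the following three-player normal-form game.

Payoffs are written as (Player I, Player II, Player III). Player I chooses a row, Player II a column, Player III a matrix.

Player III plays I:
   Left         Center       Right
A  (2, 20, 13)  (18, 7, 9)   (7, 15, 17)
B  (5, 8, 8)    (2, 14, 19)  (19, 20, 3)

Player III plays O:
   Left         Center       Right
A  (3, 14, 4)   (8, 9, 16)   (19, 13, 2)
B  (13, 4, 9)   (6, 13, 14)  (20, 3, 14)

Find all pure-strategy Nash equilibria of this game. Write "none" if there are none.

There is no pure-strategy Nash equilibrium.

For each strategy profile, look for a profitable unilateral deviation.
(A, Left, I): Player I can switch to B (2 → 5). Not NE.
(A, Left, O): Player I can switch to B (3 → 13). Not NE.
(A, Center, I): Player II can switch to Left (7 → 20). Not NE.
(A, Center, O): Player II can switch to Left (9 → 14). Not NE.
(A, Right, I): Player I can switch to B (7 → 19). Not NE.
(A, Right, O): Player I can switch to B (19 → 20). Not NE.
(B, Left, I): Player II can switch to Center (8 → 14). Not NE.
(B, Left, O): Player II can switch to Center (4 → 13). Not NE.
(B, Center, I): Player I can switch to A (2 → 18). Not NE.
(B, Center, O): Player I can switch to A (6 → 8). Not NE.
(B, Right, I): Player III can switch to O (3 → 14). Not NE.
(B, Right, O): Player II can switch to Left (3 → 4). Not NE.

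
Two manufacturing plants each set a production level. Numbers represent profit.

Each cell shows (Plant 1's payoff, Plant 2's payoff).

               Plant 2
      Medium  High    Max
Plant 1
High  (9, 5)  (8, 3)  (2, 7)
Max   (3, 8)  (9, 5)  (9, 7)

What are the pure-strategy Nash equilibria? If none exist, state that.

There is no pure-strategy Nash equilibrium.

Plant 1 against Medium: payoffs 9, 3 → best response High.
Plant 1 against High: payoffs 8, 9 → best response Max.
Plant 1 against Max: payoffs 2, 9 → best response Max.
Plant 2 against High: payoffs 5, 3, 7 → best response Max.
Plant 2 against Max: payoffs 8, 5, 7 → best response Medium.
No profile is a mutual best response for all players.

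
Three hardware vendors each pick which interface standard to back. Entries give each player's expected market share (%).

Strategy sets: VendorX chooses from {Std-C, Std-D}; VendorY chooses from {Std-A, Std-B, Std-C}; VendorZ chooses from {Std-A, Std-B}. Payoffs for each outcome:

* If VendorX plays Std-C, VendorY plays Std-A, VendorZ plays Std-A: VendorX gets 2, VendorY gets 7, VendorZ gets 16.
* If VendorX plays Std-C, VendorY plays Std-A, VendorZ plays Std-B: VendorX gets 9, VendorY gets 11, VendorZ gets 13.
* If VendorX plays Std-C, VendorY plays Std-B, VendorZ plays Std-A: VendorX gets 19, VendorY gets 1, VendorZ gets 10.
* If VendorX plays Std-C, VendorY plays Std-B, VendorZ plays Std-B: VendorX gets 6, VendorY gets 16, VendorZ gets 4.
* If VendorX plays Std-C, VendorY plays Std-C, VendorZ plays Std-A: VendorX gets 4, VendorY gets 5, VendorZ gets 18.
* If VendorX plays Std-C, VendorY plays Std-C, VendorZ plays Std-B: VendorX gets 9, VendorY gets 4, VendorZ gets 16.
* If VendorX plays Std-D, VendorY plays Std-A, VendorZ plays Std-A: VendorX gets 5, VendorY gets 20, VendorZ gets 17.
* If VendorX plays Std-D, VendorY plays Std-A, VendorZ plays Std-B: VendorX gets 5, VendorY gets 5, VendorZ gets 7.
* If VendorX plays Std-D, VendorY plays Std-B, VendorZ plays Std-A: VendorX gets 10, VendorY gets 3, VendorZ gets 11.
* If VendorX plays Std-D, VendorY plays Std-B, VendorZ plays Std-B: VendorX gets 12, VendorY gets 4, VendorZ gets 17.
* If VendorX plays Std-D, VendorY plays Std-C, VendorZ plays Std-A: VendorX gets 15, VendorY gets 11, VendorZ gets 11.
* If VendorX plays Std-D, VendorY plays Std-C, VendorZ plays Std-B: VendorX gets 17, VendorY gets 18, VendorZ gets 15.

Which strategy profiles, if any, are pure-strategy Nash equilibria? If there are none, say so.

VendorX against (Std-A, Std-A): payoffs 2, 5 → best response Std-D.
VendorX against (Std-A, Std-B): payoffs 9, 5 → best response Std-C.
VendorX against (Std-B, Std-A): payoffs 19, 10 → best response Std-C.
VendorX against (Std-B, Std-B): payoffs 6, 12 → best response Std-D.
VendorX against (Std-C, Std-A): payoffs 4, 15 → best response Std-D.
VendorX against (Std-C, Std-B): payoffs 9, 17 → best response Std-D.
VendorY against (Std-C, Std-A): payoffs 7, 1, 5 → best response Std-A.
VendorY against (Std-C, Std-B): payoffs 11, 16, 4 → best response Std-B.
VendorY against (Std-D, Std-A): payoffs 20, 3, 11 → best response Std-A.
VendorY against (Std-D, Std-B): payoffs 5, 4, 18 → best response Std-C.
VendorZ against (Std-C, Std-A): payoffs 16, 13 → best response Std-A.
VendorZ against (Std-C, Std-B): payoffs 10, 4 → best response Std-A.
VendorZ against (Std-C, Std-C): payoffs 18, 16 → best response Std-A.
VendorZ against (Std-D, Std-A): payoffs 17, 7 → best response Std-A.
VendorZ against (Std-D, Std-B): payoffs 11, 17 → best response Std-B.
VendorZ against (Std-D, Std-C): payoffs 11, 15 → best response Std-B.
Mutual best responses: (Std-D, Std-A, Std-A); (Std-D, Std-C, Std-B).

Pure-strategy Nash equilibria: (Std-D, Std-A, Std-A) and (Std-D, Std-C, Std-B)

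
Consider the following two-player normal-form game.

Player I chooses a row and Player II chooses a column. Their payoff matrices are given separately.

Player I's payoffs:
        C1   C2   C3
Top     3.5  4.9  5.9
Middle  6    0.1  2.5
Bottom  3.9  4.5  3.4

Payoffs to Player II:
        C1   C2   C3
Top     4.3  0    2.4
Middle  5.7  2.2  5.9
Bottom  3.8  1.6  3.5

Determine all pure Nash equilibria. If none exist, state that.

Mark each player's best response to every combination of opponents' strategies; a profile where every player is best-responding is a pure Nash equilibrium.
Player I against C1: payoffs 3.5, 6, 3.9 → best response Middle.
Player I against C2: payoffs 4.9, 0.1, 4.5 → best response Top.
Player I against C3: payoffs 5.9, 2.5, 3.4 → best response Top.
Player II against Top: payoffs 4.3, 0, 2.4 → best response C1.
Player II against Middle: payoffs 5.7, 2.2, 5.9 → best response C3.
Player II against Bottom: payoffs 3.8, 1.6, 3.5 → best response C1.
No profile is a mutual best response for all players.

No pure-strategy Nash equilibrium.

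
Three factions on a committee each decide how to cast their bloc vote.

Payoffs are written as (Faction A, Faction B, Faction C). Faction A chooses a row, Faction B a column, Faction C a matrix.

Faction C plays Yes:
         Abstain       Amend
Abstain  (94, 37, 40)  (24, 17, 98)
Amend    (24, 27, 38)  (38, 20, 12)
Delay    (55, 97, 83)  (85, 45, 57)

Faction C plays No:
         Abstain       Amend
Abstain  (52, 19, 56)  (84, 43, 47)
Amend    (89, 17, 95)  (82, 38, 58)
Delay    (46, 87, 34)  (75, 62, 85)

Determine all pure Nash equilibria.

none

Faction A against (Abstain, Yes): payoffs 94, 24, 55 → best response Abstain.
Faction A against (Abstain, No): payoffs 52, 89, 46 → best response Amend.
Faction A against (Amend, Yes): payoffs 24, 38, 85 → best response Delay.
Faction A against (Amend, No): payoffs 84, 82, 75 → best response Abstain.
Faction B against (Abstain, Yes): payoffs 37, 17 → best response Abstain.
Faction B against (Abstain, No): payoffs 19, 43 → best response Amend.
Faction B against (Amend, Yes): payoffs 27, 20 → best response Abstain.
Faction B against (Amend, No): payoffs 17, 38 → best response Amend.
Faction B against (Delay, Yes): payoffs 97, 45 → best response Abstain.
Faction B against (Delay, No): payoffs 87, 62 → best response Abstain.
Faction C against (Abstain, Abstain): payoffs 40, 56 → best response No.
Faction C against (Abstain, Amend): payoffs 98, 47 → best response Yes.
Faction C against (Amend, Abstain): payoffs 38, 95 → best response No.
Faction C against (Amend, Amend): payoffs 12, 58 → best response No.
Faction C against (Delay, Abstain): payoffs 83, 34 → best response Yes.
Faction C against (Delay, Amend): payoffs 57, 85 → best response No.
No profile is a mutual best response for all players.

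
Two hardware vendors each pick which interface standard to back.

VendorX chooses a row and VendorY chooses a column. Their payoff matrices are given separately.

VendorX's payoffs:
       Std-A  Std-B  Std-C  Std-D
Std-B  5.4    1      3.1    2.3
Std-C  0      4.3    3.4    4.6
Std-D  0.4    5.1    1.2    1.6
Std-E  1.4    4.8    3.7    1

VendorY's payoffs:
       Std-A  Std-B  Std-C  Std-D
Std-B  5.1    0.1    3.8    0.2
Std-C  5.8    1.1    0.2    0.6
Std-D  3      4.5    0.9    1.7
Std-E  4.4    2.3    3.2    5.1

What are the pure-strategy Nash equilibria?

The pure Nash equilibria are (Std-B, Std-A), (Std-D, Std-B).

(Std-B, Std-A): VendorX gets 5.4, best alternative 1.4; VendorY gets 5.1, best alternative 3.8. No profitable deviation — NE.
(Std-B, Std-B): VendorX can switch to Std-C (1 → 4.3). Not NE.
(Std-B, Std-C): VendorX can switch to Std-C (3.1 → 3.4). Not NE.
(Std-B, Std-D): VendorX can switch to Std-C (2.3 → 4.6). Not NE.
(Std-C, Std-A): VendorX can switch to Std-B (0 → 5.4). Not NE.
(Std-C, Std-B): VendorX can switch to Std-D (4.3 → 5.1). Not NE.
(Std-C, Std-C): VendorX can switch to Std-E (3.4 → 3.7). Not NE.
(Std-D, Std-B): VendorX gets 5.1, best alternative 4.8; VendorY gets 4.5, best alternative 3. No profitable deviation — NE.
(The remaining 8 profiles each have a profitable deviation by the same check.)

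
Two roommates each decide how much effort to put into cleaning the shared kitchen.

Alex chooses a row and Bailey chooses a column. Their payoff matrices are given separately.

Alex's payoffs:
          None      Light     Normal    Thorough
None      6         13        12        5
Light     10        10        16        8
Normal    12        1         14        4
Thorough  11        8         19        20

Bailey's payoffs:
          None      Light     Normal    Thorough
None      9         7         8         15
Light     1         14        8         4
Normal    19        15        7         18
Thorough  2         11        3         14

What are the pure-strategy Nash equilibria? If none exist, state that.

Alex against None: payoffs 6, 10, 12, 11 → best response Normal.
Alex against Light: payoffs 13, 10, 1, 8 → best response None.
Alex against Normal: payoffs 12, 16, 14, 19 → best response Thorough.
Alex against Thorough: payoffs 5, 8, 4, 20 → best response Thorough.
Bailey against None: payoffs 9, 7, 8, 15 → best response Thorough.
Bailey against Light: payoffs 1, 14, 8, 4 → best response Light.
Bailey against Normal: payoffs 19, 15, 7, 18 → best response None.
Bailey against Thorough: payoffs 2, 11, 3, 14 → best response Thorough.
Mutual best responses: (Normal, None); (Thorough, Thorough).

The pure Nash equilibria are (Normal, None), (Thorough, Thorough).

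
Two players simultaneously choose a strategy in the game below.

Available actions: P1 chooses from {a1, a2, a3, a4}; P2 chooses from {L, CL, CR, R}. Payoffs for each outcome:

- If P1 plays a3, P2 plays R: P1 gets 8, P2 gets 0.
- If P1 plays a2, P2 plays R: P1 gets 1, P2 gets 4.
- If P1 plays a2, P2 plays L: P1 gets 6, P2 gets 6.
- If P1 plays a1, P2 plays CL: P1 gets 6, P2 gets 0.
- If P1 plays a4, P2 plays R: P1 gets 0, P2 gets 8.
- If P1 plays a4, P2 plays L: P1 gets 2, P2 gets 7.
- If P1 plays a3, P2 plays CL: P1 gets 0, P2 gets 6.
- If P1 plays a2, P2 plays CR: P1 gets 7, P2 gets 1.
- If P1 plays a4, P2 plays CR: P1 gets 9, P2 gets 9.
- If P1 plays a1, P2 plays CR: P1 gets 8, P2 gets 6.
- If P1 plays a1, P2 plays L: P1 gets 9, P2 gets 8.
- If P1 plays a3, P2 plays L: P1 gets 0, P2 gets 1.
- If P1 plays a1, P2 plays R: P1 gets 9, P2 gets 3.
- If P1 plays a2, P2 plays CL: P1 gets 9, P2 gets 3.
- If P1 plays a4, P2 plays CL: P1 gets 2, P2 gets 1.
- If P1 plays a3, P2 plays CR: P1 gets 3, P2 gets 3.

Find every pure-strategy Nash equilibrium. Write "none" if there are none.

The pure Nash equilibria are (a1, L), (a4, CR).

(a1, L): P1 gets 9, best alternative 6; P2 gets 8, best alternative 6. No profitable deviation — NE.
(a1, CL): P1 can switch to a2 (6 → 9). Not NE.
(a1, CR): P1 can switch to a4 (8 → 9). Not NE.
(a1, R): P2 can switch to L (3 → 8). Not NE.
(a2, L): P1 can switch to a1 (6 → 9). Not NE.
(a2, CL): P2 can switch to L (3 → 6). Not NE.
(a2, CR): P1 can switch to a1 (7 → 8). Not NE.
(a2, R): P1 can switch to a1 (1 → 9). Not NE.
(a3, L): P1 can switch to a1 (0 → 9). Not NE.
(a3, CL): P1 can switch to a1 (0 → 6). Not NE.
(a3, CR): P1 can switch to a1 (3 → 8). Not NE.
(a4, CR): P1 gets 9, best alternative 8; P2 gets 9, best alternative 8. No profitable deviation — NE.
(The remaining 4 profiles each have a profitable deviation by the same check.)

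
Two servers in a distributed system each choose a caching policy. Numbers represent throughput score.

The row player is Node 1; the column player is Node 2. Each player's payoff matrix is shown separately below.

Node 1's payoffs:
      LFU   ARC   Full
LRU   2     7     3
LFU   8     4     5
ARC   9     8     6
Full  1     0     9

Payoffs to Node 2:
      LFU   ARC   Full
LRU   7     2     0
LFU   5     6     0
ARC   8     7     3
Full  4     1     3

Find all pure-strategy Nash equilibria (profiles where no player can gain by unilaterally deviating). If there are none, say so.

Pure NE: (ARC, LFU)

(LRU, LFU): Node 1 can switch to LFU (2 → 8). Not NE.
(LRU, ARC): Node 1 can switch to ARC (7 → 8). Not NE.
(LRU, Full): Node 1 can switch to LFU (3 → 5). Not NE.
(LFU, LFU): Node 1 can switch to ARC (8 → 9). Not NE.
(LFU, ARC): Node 1 can switch to LRU (4 → 7). Not NE.
(LFU, Full): Node 1 can switch to ARC (5 → 6). Not NE.
(ARC, LFU): Node 1 gets 9, best alternative 8; Node 2 gets 8, best alternative 7. No profitable deviation — NE.
(The remaining 5 profiles each have a profitable deviation by the same check.)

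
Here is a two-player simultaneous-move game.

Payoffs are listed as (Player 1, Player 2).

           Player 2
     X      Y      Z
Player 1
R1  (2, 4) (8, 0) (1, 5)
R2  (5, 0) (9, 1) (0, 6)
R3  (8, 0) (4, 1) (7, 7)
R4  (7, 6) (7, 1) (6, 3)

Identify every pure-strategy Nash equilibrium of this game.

(R1, X): Player 1 can switch to R2 (2 → 5). Not NE.
(R1, Y): Player 1 can switch to R2 (8 → 9). Not NE.
(R1, Z): Player 1 can switch to R3 (1 → 7). Not NE.
(R2, X): Player 1 can switch to R3 (5 → 8). Not NE.
(R2, Y): Player 2 can switch to Z (1 → 6). Not NE.
(R2, Z): Player 1 can switch to R1 (0 → 1). Not NE.
(R3, X): Player 2 can switch to Y (0 → 1). Not NE.
(R3, Y): Player 1 can switch to R1 (4 → 8). Not NE.
(R3, Z): Player 1 gets 7, best alternative 6; Player 2 gets 7, best alternative 1. No profitable deviation — NE.
(R4, X): Player 1 can switch to R3 (7 → 8). Not NE.
(R4, Y): Player 1 can switch to R1 (7 → 8). Not NE.
(The remaining 1 profile has a profitable deviation by the same check.)

(R3, Z)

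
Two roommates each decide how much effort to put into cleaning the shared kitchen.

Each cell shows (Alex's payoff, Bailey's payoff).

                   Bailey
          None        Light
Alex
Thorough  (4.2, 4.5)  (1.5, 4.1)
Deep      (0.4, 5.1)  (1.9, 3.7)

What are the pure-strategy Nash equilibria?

Alex against None: payoffs 4.2, 0.4 → best response Thorough.
Alex against Light: payoffs 1.5, 1.9 → best response Deep.
Bailey against Thorough: payoffs 4.5, 4.1 → best response None.
Bailey against Deep: payoffs 5.1, 3.7 → best response None.
Mutual best responses: (Thorough, None).

Pure NE: (Thorough, None)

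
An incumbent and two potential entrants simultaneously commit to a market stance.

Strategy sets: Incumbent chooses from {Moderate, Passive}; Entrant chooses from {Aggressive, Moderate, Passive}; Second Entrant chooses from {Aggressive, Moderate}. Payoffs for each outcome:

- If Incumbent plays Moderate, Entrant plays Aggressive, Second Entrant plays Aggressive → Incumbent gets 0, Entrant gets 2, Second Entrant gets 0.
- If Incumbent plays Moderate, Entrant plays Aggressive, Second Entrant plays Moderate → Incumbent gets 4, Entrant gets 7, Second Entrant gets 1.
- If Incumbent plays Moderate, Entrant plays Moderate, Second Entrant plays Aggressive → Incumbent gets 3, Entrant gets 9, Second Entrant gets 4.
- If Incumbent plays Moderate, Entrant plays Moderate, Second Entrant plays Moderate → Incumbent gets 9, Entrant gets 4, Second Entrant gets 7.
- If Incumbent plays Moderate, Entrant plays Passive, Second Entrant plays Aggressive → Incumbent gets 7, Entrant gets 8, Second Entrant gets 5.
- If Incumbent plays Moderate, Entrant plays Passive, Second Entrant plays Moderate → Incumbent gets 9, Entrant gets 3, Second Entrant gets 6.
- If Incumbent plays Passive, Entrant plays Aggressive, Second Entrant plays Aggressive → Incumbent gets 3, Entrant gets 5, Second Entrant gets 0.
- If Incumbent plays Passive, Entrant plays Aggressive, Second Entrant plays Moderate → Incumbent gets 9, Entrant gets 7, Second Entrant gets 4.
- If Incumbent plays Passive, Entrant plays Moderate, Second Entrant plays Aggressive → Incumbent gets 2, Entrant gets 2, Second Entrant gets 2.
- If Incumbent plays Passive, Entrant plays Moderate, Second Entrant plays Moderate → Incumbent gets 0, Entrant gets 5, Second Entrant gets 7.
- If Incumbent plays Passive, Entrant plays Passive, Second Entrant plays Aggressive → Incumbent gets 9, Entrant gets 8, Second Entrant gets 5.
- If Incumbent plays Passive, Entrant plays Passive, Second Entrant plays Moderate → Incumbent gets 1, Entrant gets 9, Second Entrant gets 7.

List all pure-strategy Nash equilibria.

Check each profile: it is a Nash equilibrium iff no player can strictly gain by switching unilaterally.
(Moderate, Aggressive, Aggressive): Incumbent can switch to Passive (0 → 3). Not NE.
(Moderate, Aggressive, Moderate): Incumbent can switch to Passive (4 → 9). Not NE.
(Moderate, Moderate, Aggressive): Second Entrant can switch to Moderate (4 → 7). Not NE.
(Moderate, Moderate, Moderate): Entrant can switch to Aggressive (4 → 7). Not NE.
(Moderate, Passive, Aggressive): Incumbent can switch to Passive (7 → 9). Not NE.
(Moderate, Passive, Moderate): Entrant can switch to Aggressive (3 → 7). Not NE.
(Passive, Aggressive, Aggressive): Entrant can switch to Passive (5 → 8). Not NE.
(Passive, Aggressive, Moderate): Entrant can switch to Passive (7 → 9). Not NE.
(Passive, Moderate, Aggressive): Incumbent can switch to Moderate (2 → 3). Not NE.
(Passive, Moderate, Moderate): Incumbent can switch to Moderate (0 → 9). Not NE.
(The remaining 2 profiles each have a profitable deviation by the same check.)

No pure-strategy Nash equilibrium.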